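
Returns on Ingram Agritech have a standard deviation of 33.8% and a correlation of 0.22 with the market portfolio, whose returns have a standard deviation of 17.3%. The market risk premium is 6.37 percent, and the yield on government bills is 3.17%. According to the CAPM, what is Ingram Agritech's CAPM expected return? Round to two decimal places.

β = ρ × σ_i / σ_m = 0.22 × 33.8% / 17.3% = 0.4298
E(R) = 3.17% + 0.4298 × 6.37% = 5.91%

5.91%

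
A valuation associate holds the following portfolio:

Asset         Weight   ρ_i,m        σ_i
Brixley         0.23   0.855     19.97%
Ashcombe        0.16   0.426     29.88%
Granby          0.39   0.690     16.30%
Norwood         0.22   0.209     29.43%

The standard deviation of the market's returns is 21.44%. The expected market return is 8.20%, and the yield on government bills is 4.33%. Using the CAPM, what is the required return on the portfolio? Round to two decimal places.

6.44%

β_Brixley = 0.855 × 19.97% / 21.44% = 0.7964
β_Ashcombe = 0.426 × 29.88% / 21.44% = 0.5937
β_Granby = 0.690 × 16.30% / 21.44% = 0.5246
β_Norwood = 0.209 × 29.43% / 21.44% = 0.2869
β_P = Σ w_i β_i = 0.23×0.7964 + 0.16×0.5937 + 0.39×0.5246 + 0.22×0.2869 = 0.5459
MRP = 8.20% − 4.33% = 3.87%
E(R_P) = R_f + β_P × MRP = 4.33% + 0.5459 × 3.87% = 6.44%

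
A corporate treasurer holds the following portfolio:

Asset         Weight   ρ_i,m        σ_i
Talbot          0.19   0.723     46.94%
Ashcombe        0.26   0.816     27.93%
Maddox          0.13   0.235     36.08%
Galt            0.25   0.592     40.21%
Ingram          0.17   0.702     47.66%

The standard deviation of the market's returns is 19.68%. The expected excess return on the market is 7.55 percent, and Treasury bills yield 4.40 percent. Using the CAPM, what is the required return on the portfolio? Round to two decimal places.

β_Talbot = 0.723 × 46.94% / 19.68% = 1.7245
β_Ashcombe = 0.816 × 27.93% / 19.68% = 1.1581
β_Maddox = 0.235 × 36.08% / 19.68% = 0.4308
β_Galt = 0.592 × 40.21% / 19.68% = 1.2096
β_Ingram = 0.702 × 47.66% / 19.68% = 1.7001
β_P = Σ w_i β_i = 0.19×1.7245 + 0.26×1.1581 + 0.13×0.4308 + 0.25×1.2096 + 0.17×1.7001 = 1.2762
E(R_P) = R_f + β_P × MRP = 4.40% + 1.2762 × 7.55% = 14.04%

14.04%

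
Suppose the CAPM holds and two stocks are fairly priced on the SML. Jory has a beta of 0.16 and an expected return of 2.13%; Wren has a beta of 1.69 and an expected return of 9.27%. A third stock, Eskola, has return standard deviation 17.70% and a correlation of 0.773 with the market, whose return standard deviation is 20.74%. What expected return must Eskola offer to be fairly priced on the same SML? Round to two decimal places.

MRP = (9.27% − 2.13%) / (1.69 − 0.16) = 4.6667%
R_f = 2.13% − 0.16 × 4.6667% = 1.3833%
β_Eskola = ρ·σ_i/σ_m = 0.773 × 17.70 / 20.74 = 0.6597
E(R_Eskola) = R_f + β × MRP = 1.3833% + 0.6597 × 4.6667% = 4.46%

4.46%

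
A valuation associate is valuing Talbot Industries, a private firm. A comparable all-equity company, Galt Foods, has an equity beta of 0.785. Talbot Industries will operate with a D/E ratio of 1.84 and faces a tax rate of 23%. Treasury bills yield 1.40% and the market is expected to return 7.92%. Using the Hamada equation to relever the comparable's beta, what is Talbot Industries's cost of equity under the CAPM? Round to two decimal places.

13.77%

β_L = β_U × [1 + (1 − t)(D/E)] = 0.785 × [1 + (1 − 0.23) × 1.84]
    = 0.785 × [1 + 0.77 × 1.84] = 0.785 × 2.4168 = 1.8972
MRP = 7.92% − 1.40% = 6.52%
E(R) = R_f + β_L × MRP = 1.40% + 1.8972 × 6.52% = 13.77%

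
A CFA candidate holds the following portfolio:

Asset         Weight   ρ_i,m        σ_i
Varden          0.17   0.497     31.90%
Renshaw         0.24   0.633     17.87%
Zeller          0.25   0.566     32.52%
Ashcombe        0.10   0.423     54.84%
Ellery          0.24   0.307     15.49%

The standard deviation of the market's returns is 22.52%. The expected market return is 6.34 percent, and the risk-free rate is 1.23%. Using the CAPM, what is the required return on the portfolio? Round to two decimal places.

β_Varden = 0.497 × 31.90% / 22.52% = 0.7040
β_Renshaw = 0.633 × 17.87% / 22.52% = 0.5023
β_Zeller = 0.566 × 32.52% / 22.52% = 0.8173
β_Ashcombe = 0.423 × 54.84% / 22.52% = 1.0301
β_Ellery = 0.307 × 15.49% / 22.52% = 0.2112
β_P = Σ w_i β_i = 0.17×0.7040 + 0.24×0.5023 + 0.25×0.8173 + 0.10×1.0301 + 0.24×0.2112 = 0.5983
MRP = 6.34% − 1.23% = 5.11%
E(R_P) = R_f + β_P × MRP = 1.23% + 0.5983 × 5.11% = 4.29%

4.29%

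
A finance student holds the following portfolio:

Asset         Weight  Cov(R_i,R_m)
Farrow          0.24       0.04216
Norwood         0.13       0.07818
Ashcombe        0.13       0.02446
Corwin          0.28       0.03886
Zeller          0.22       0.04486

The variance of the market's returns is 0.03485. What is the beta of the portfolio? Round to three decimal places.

β_Farrow = 0.04216 / 0.03485 = 1.2098
β_Norwood = 0.07818 / 0.03485 = 2.2433
β_Ashcombe = 0.02446 / 0.03485 = 0.7019
β_Corwin = 0.03886 / 0.03485 = 1.1151
β_Zeller = 0.04486 / 0.03485 = 1.2872
β_P = Σ w_i β_i = 0.24×1.2098 + 0.13×2.2433 + 0.13×0.7019 + 0.28×1.1151 + 0.22×1.2872 = 1.2686

1.269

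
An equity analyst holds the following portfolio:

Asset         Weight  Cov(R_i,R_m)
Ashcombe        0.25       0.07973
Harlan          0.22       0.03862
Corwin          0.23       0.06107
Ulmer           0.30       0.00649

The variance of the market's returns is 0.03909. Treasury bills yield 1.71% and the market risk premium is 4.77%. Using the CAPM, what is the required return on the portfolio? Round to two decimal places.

7.13%

β_Ashcombe = 0.07973 / 0.03909 = 2.0397
β_Harlan = 0.03862 / 0.03909 = 0.9880
β_Corwin = 0.06107 / 0.03909 = 1.5623
β_Ulmer = 0.00649 / 0.03909 = 0.1660
β_P = Σ w_i β_i = 0.25×2.0397 + 0.22×0.9880 + 0.23×1.5623 + 0.30×0.1660 = 1.1364
E(R_P) = R_f + β_P × MRP = 1.71% + 1.1364 × 4.77% = 7.13%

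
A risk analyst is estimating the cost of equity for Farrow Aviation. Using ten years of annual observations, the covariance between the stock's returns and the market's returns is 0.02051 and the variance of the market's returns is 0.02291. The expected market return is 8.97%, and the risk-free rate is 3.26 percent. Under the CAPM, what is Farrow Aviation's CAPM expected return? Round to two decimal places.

β = Cov(R_i, R_m) / Var(R_m) = 0.02051 / 0.02291 = 0.8952
MRP = 8.97% − 3.26% = 5.71%
E(R) = R_f + β × MRP = 3.26% + 0.8952 × 5.71% = 8.37%

8.37%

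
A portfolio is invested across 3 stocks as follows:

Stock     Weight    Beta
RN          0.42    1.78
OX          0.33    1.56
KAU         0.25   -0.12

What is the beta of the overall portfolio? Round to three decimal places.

1.232

β_P = Σ w_i β_i = 0.42×1.78 + 0.33×1.56 + 0.25×-0.12 = 1.2324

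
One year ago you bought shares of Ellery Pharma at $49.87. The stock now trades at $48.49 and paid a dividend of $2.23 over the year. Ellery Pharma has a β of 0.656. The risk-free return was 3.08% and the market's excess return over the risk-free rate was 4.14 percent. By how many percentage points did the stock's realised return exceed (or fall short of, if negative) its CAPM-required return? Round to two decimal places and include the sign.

Realised HPR = (P1 + D1 − P0) / P0 = (48.49 + 2.23 − 49.87) / 49.87 = 0.85 / 49.87 = 1.7044%
CAPM required = R_f + β·MRP = 3.08% + 0.656 × 4.14% = 5.79584%
α = realised − required = 1.7044% − 5.79584% = -4.09%

-4.09%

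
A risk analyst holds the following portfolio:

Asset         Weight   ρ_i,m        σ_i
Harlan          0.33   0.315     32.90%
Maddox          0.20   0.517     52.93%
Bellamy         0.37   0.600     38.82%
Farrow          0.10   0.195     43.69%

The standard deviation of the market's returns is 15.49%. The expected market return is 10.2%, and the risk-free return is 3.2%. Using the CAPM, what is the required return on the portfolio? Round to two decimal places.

β_Harlan = 0.315 × 32.90% / 15.49% = 0.6690
β_Maddox = 0.517 × 52.93% / 15.49% = 1.7666
β_Bellamy = 0.600 × 38.82% / 15.49% = 1.5037
β_Farrow = 0.195 × 43.69% / 15.49% = 0.5500
β_P = Σ w_i β_i = 0.33×0.6690 + 0.20×1.7666 + 0.37×1.5037 + 0.10×0.5500 = 1.1855
MRP = 10.2% − 3.2% = 7.00%
E(R_P) = R_f + β_P × MRP = 3.2% + 1.1855 × 7.0% = 11.50%

11.50%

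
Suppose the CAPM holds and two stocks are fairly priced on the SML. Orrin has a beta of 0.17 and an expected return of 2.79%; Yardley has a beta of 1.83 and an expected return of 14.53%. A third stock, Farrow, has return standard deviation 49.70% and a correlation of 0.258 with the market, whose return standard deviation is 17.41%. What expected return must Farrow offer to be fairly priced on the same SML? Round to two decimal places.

MRP = (14.53% − 2.79%) / (1.83 − 0.17) = 7.0723%
R_f = 2.79% − 0.17 × 7.0723% = 1.5877%
β_Farrow = ρ·σ_i/σ_m = 0.258 × 49.70 / 17.41 = 0.7365
E(R_Farrow) = R_f + β × MRP = 1.5877% + 0.7365 × 7.0723% = 6.80%

6.80%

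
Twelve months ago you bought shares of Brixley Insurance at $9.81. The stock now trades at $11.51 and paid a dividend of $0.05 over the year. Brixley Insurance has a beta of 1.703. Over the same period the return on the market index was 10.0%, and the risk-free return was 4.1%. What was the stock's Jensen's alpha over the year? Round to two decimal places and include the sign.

Realised HPR = (P1 + D1 − P0) / P0 = (11.51 + 0.05 − 9.81) / 9.81 = 1.75 / 9.81 = 17.8389%
MRP = 10.0% − 4.1% = 5.90%
CAPM required = R_f + β·MRP = 4.1% + 1.703 × 5.9% = 14.1477%
α = realised − required = 17.8389% − 14.1477% = +3.69%

+3.69%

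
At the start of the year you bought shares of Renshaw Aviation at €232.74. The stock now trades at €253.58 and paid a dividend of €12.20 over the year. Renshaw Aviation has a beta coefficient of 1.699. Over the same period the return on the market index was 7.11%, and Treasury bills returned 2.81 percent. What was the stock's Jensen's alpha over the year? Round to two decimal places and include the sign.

Realised HPR = (P1 + D1 − P0) / P0 = (253.58 + 12.20 − 232.74) / 232.74 = 33.04 / 232.74 = 14.1961%
MRP = 7.11% − 2.81% = 4.30%
CAPM required = R_f + β·MRP = 2.81% + 1.699 × 4.30% = 10.11570%
α = realised − required = 14.1961% − 10.11570% = +4.08%

+4.08%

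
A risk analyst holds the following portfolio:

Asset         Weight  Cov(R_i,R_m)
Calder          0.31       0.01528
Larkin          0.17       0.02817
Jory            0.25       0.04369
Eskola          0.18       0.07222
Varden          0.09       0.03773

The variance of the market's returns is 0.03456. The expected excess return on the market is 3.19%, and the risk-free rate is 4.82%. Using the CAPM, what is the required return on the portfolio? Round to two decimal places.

β_Calder = 0.01528 / 0.03456 = 0.4421
β_Larkin = 0.02817 / 0.03456 = 0.8151
β_Jory = 0.04369 / 0.03456 = 1.2642
β_Eskola = 0.07222 / 0.03456 = 2.0897
β_Varden = 0.03773 / 0.03456 = 1.0917
β_P = Σ w_i β_i = 0.31×0.4421 + 0.17×0.8151 + 0.25×1.2642 + 0.18×2.0897 + 0.09×1.0917 = 1.0661
E(R_P) = R_f + β_P × MRP = 4.82% + 1.0661 × 3.19% = 8.22%

8.22%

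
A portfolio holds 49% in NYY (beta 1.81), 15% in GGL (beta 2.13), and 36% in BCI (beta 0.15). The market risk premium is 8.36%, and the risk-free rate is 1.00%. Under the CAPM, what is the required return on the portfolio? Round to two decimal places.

β_P = Σ w_i β_i = 0.49×1.81 + 0.15×2.13 + 0.36×0.15 = 1.2604
E(R_P) = R_f + β_P × MRP = 1.00% + 1.2604 × 8.36% = 11.54%

11.54%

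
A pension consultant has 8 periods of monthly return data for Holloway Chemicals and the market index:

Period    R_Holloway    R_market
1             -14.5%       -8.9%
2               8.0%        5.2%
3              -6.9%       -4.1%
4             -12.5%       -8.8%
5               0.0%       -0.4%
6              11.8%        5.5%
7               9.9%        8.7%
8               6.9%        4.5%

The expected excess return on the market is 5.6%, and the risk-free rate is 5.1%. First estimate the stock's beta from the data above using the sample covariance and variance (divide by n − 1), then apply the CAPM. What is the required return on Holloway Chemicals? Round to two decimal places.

13.51%

Mean R_i = (-14.5 + 8.0 − 6.9 − 12.5 + 0.0 + 11.8 + 9.9 + 6.9) / 8 = 0.3375%
Mean R_m = (-8.9 + 5.2 − 4.1 − 8.8 − 0.4 + 5.5 + 8.7 + 4.5) / 8 = 0.2125%
Σ(R_i − R̄_i)(R_m − R̄_m) = 490.4463  ⇒  Cov = 490.4463 / 7 = 70.0638
Σ(R_m − R̄_m)² = 326.4888  ⇒  Var(R_m) = 326.4888 / 7 = 46.6413
β = Cov / Var(R_m) = 70.0638 / 46.6413 = 1.5022
E(R) = R_f + β × MRP = 5.1% + 1.5022 × 5.6% = 13.51%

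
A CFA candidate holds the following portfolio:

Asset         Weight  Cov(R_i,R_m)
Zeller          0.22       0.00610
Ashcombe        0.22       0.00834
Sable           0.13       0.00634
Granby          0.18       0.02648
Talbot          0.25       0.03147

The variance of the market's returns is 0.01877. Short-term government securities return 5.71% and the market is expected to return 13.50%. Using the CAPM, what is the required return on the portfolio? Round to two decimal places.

12.61%

β_Zeller = 0.00610 / 0.01877 = 0.3250
β_Ashcombe = 0.00834 / 0.01877 = 0.4443
β_Sable = 0.00634 / 0.01877 = 0.3378
β_Granby = 0.02648 / 0.01877 = 1.4108
β_Talbot = 0.03147 / 0.01877 = 1.6766
β_P = Σ w_i β_i = 0.22×0.3250 + 0.22×0.4443 + 0.13×0.3378 + 0.18×1.4108 + 0.25×1.6766 = 0.8863
MRP = 13.50% − 5.71% = 7.79%
E(R_P) = R_f + β_P × MRP = 5.71% + 0.8863 × 7.79% = 12.61%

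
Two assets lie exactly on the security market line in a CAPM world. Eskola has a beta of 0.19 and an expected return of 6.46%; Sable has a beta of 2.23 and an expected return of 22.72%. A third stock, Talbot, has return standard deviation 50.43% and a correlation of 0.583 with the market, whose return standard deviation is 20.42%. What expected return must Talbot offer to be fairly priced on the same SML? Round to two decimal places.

16.42%

MRP = (22.72% − 6.46%) / (2.23 − 0.19) = 7.9706%
R_f = 6.46% − 0.19 × 7.9706% = 4.9456%
β_Talbot = ρ·σ_i/σ_m = 0.583 × 50.43 / 20.42 = 1.4398
E(R_Talbot) = R_f + β × MRP = 4.9456% + 1.4398 × 7.9706% = 16.42%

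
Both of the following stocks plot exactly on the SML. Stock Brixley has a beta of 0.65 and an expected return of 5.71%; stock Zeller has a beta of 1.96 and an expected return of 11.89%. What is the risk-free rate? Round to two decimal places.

2.64%

Both satisfy E(R) = R_f + β·MRP, so the slope of the SML is
MRP = (11.89% − 5.71%) / (1.96 − 0.65) = 6.18% / 1.31 = 4.7176%
R_f = E(R_Brixley) − β_Brixley·MRP = 5.71% − 0.65 × 4.7176% = 2.6436%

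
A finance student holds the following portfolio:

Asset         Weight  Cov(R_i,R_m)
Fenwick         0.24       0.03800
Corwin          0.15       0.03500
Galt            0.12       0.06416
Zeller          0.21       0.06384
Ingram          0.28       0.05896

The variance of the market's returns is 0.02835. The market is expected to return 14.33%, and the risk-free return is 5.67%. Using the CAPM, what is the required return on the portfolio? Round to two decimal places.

β_Fenwick = 0.03800 / 0.02835 = 1.3404
β_Corwin = 0.03500 / 0.02835 = 1.2346
β_Galt = 0.06416 / 0.02835 = 2.2631
β_Zeller = 0.06384 / 0.02835 = 2.2519
β_Ingram = 0.05896 / 0.02835 = 2.0797
β_P = Σ w_i β_i = 0.24×1.3404 + 0.15×1.2346 + 0.12×2.2631 + 0.21×2.2519 + 0.28×2.0797 = 1.8337
MRP = 14.33% − 5.67% = 8.66%
E(R_P) = R_f + β_P × MRP = 5.67% + 1.8337 × 8.66% = 21.55%

21.55%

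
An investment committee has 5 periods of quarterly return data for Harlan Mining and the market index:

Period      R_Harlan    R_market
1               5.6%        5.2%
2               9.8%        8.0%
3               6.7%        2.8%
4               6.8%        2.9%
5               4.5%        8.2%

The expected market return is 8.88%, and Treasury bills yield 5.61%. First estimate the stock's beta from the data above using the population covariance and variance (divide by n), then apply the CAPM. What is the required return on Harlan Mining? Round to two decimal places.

5.83%

Mean R_i = (5.6 + 9.8 + 6.7 + 6.8 + 4.5) / 5 = 6.6800%
Mean R_m = (5.2 + 8.0 + 2.8 + 2.9 + 8.2) / 5 = 5.4200%
Σ(R_i − R̄_i)(R_m − R̄_m) = 1.8720  ⇒  Cov = 1.8720 / 5 = 0.3744
Σ(R_m − R̄_m)² = 27.6480  ⇒  Var(R_m) = 27.6480 / 5 = 5.5296
β = Cov / Var(R_m) = 0.3744 / 5.5296 = 0.0677
MRP = 8.88% − 5.61% = 3.27%
E(R) = R_f + β × MRP = 5.61% + 0.0677 × 3.27% = 5.83%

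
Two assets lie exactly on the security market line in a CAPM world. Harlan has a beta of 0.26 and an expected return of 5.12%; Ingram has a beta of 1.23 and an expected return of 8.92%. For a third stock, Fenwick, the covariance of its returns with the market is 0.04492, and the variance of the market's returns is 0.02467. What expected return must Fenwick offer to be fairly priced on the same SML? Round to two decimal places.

MRP = (8.92% − 5.12%) / (1.23 − 0.26) = 3.9175%
R_f = 5.12% − 0.26 × 3.9175% = 4.1015%
β_Fenwick = Cov / Var(R_m) = 0.04492 / 0.02467 = 1.8208
E(R_Fenwick) = R_f + β × MRP = 4.1015% + 1.8208 × 3.9175% = 11.23%

11.23%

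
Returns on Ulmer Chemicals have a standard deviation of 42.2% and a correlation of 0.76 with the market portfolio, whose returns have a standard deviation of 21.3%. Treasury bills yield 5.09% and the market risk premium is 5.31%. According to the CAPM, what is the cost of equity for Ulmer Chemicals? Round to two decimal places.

β = ρ × σ_i / σ_m = 0.76 × 42.2% / 21.3% = 1.5057
E(R) = 5.09% + 1.5057 × 5.31% = 13.09%

13.09%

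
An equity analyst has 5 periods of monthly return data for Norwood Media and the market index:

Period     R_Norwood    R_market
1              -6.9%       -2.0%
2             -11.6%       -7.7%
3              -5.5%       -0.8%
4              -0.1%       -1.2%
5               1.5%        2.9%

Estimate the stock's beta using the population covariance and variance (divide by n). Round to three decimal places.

Mean R_i = (-6.9 − 11.6 − 5.5 − 0.1 + 1.5) / 5 = -4.5200%
Mean R_m = (-2.0 − 7.7 − 0.8 − 1.2 + 2.9) / 5 = -1.7600%
Σ(R_i − R̄_i)(R_m − R̄_m) = 72.2140  ⇒  Cov = 72.2140 / 5 = 14.4428
Σ(R_m − R̄_m)² = 58.2920  ⇒  Var(R_m) = 58.2920 / 5 = 11.6584
β = Cov / Var(R_m) = 14.4428 / 11.6584 = 1.2388

1.239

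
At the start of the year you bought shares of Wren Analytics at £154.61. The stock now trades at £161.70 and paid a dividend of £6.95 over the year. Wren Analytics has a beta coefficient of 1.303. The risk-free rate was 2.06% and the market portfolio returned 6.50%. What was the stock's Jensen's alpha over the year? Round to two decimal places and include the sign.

+1.24%

Realised HPR = (P1 + D1 − P0) / P0 = (161.70 + 6.95 − 154.61) / 154.61 = 14.04 / 154.61 = 9.0809%
MRP = 6.50% − 2.06% = 4.44%
CAPM required = R_f + β·MRP = 2.06% + 1.303 × 4.44% = 7.84532%
α = realised − required = 9.0809% − 7.84532% = +1.24%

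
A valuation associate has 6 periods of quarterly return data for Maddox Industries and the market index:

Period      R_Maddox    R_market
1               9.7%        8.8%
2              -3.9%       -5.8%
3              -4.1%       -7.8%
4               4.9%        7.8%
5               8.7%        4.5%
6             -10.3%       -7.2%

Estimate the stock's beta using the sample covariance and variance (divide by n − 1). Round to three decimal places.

0.955

Mean R_i = (9.7 − 3.9 − 4.1 + 4.9 + 8.7 − 10.3) / 6 = 0.8333%
Mean R_m = (8.8 − 5.8 − 7.8 + 7.8 + 4.5 − 7.2) / 6 = 0.0500%
Σ(R_i − R̄_i)(R_m − R̄_m) = 291.2400  ⇒  Cov = 291.2400 / 5 = 58.2480
Σ(R_m − R̄_m)² = 304.8350  ⇒  Var(R_m) = 304.8350 / 5 = 60.9670
β = Cov / Var(R_m) = 58.2480 / 60.9670 = 0.9554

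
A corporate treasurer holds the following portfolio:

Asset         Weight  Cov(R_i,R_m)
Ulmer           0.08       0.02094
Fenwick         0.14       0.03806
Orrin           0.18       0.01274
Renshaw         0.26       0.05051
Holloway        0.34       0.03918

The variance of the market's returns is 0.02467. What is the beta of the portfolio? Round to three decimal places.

β_Ulmer = 0.02094 / 0.02467 = 0.8488
β_Fenwick = 0.03806 / 0.02467 = 1.5428
β_Orrin = 0.01274 / 0.02467 = 0.5164
β_Renshaw = 0.05051 / 0.02467 = 2.0474
β_Holloway = 0.03918 / 0.02467 = 1.5882
β_P = Σ w_i β_i = 0.08×0.8488 + 0.14×1.5428 + 0.18×0.5164 + 0.26×2.0474 + 0.34×1.5882 = 1.4492

1.449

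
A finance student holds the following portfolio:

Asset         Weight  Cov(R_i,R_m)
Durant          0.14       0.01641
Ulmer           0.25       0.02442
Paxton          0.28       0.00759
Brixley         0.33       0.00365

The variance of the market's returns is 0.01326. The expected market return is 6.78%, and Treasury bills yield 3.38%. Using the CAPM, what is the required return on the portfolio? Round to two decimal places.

β_Durant = 0.01641 / 0.01326 = 1.2376
β_Ulmer = 0.02442 / 0.01326 = 1.8416
β_Paxton = 0.00759 / 0.01326 = 0.5724
β_Brixley = 0.00365 / 0.01326 = 0.2753
β_P = Σ w_i β_i = 0.14×1.2376 + 0.25×1.8416 + 0.28×0.5724 + 0.33×0.2753 = 0.8848
MRP = 6.78% − 3.38% = 3.40%
E(R_P) = R_f + β_P × MRP = 3.38% + 0.8848 × 3.40% = 6.39%

6.39%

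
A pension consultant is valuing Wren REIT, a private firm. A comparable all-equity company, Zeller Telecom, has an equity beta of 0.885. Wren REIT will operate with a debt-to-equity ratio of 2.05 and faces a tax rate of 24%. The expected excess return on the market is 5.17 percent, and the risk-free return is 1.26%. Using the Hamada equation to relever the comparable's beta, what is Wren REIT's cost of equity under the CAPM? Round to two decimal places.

12.96%

β_L = β_U × [1 + (1 − t)(D/E)] = 0.885 × [1 + (1 − 0.24) × 2.05]
    = 0.885 × [1 + 0.76 × 2.05] = 0.885 × 2.5580 = 2.2638
E(R) = R_f + β_L × MRP = 1.26% + 2.2638 × 5.17% = 12.96%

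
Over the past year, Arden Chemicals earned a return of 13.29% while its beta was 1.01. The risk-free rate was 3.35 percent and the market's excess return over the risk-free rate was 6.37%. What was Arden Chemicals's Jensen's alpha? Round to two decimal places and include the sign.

CAPM benchmark = R_f + β(R_m − R_f) = 3.35% + 1.01 × 6.37% = 9.7837%
α = actual − benchmark = 13.29% − 9.7837% = +3.51%

+3.51%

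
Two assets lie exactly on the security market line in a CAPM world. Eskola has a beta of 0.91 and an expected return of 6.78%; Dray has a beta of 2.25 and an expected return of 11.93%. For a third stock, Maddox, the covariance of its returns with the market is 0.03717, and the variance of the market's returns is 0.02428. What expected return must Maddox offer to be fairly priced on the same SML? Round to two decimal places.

9.17%

MRP = (11.93% − 6.78%) / (2.25 − 0.91) = 3.8433%
R_f = 6.78% − 0.91 × 3.8433% = 3.2826%
β_Maddox = Cov / Var(R_m) = 0.03717 / 0.02428 = 1.5309
E(R_Maddox) = R_f + β × MRP = 3.2826% + 1.5309 × 3.8433% = 9.17%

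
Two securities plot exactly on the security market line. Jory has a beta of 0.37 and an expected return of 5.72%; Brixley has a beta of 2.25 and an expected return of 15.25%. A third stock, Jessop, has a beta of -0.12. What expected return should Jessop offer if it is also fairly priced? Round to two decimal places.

3.24%

MRP (SML slope) = (15.25% − 5.72%) / (2.25 − 0.37) = 9.53% / 1.88 = 5.0691%
R_f (intercept) = 5.72% − 0.37 × 5.0691% = 3.8444%
E(R_Jessop) = R_f + β × MRP = 3.8444% + -0.12 × 5.0691% = 3.24%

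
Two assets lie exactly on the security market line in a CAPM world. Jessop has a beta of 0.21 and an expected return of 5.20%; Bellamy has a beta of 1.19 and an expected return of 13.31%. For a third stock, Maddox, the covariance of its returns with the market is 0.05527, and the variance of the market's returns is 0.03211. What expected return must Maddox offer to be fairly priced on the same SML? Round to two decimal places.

17.71%

MRP = (13.31% − 5.20%) / (1.19 − 0.21) = 8.2755%
R_f = 5.20% − 0.21 × 8.2755% = 3.4621%
β_Maddox = Cov / Var(R_m) = 0.05527 / 0.03211 = 1.7213
E(R_Maddox) = R_f + β × MRP = 3.4621% + 1.7213 × 8.2755% = 17.71%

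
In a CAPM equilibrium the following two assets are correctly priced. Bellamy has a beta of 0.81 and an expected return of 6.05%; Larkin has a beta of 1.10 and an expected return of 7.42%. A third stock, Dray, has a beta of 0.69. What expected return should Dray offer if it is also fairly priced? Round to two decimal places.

MRP (SML slope) = (7.42% − 6.05%) / (1.10 − 0.81) = 1.37% / 0.29 = 4.7241%
R_f (intercept) = 6.05% − 0.81 × 4.7241% = 2.2235%
E(R_Dray) = R_f + β × MRP = 2.2235% + 0.69 × 4.7241% = 5.48%

5.48%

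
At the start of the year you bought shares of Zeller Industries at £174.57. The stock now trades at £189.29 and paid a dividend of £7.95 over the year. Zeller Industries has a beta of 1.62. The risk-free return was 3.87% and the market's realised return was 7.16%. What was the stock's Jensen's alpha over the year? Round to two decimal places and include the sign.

Realised HPR = (P1 + D1 − P0) / P0 = (189.29 + 7.95 − 174.57) / 174.57 = 22.67 / 174.57 = 12.9862%
MRP = 7.16% − 3.87% = 3.29%
CAPM required = R_f + β·MRP = 3.87% + 1.62 × 3.29% = 9.1998%
α = realised − required = 12.9862% − 9.1998% = +3.79%

+3.79%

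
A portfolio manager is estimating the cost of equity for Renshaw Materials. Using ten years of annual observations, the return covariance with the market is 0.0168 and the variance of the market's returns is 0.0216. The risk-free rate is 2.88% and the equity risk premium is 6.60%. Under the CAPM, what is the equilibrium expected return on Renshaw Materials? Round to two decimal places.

8.01%

β = Cov(R_i, R_m) / Var(R_m) = 0.0168 / 0.0216 = 0.7778
E(R) = R_f + β × MRP = 2.88% + 0.7778 × 6.60% = 8.01%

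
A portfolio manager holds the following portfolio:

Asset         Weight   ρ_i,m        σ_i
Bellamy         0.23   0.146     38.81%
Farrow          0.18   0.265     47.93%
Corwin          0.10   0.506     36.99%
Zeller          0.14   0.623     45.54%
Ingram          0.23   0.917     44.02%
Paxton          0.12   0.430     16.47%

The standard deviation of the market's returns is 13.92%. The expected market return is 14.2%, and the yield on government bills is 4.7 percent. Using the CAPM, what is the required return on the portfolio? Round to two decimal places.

β_Bellamy = 0.146 × 38.81% / 13.92% = 0.4071
β_Farrow = 0.265 × 47.93% / 13.92% = 0.9125
β_Corwin = 0.506 × 36.99% / 13.92% = 1.3446
β_Zeller = 0.623 × 45.54% / 13.92% = 2.0382
β_Ingram = 0.917 × 44.02% / 13.92% = 2.8999
β_Paxton = 0.430 × 16.47% / 13.92% = 0.5088
β_P = Σ w_i β_i = 0.23×0.4071 + 0.18×0.9125 + 0.10×1.3446 + 0.14×2.0382 + 0.23×2.8999 + 0.12×0.5088 = 1.4057
MRP = 14.2% − 4.7% = 9.50%
E(R_P) = R_f + β_P × MRP = 4.7% + 1.4057 × 9.5% = 18.05%

18.05%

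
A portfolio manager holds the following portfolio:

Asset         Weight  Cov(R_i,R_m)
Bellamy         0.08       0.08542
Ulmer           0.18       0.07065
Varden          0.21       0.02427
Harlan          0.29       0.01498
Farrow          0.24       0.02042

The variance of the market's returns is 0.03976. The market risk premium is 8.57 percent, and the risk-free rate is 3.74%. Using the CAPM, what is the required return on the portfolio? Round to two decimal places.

11.05%

β_Bellamy = 0.08542 / 0.03976 = 2.1484
β_Ulmer = 0.07065 / 0.03976 = 1.7769
β_Varden = 0.02427 / 0.03976 = 0.6104
β_Harlan = 0.01498 / 0.03976 = 0.3768
β_Farrow = 0.02042 / 0.03976 = 0.5136
β_P = Σ w_i β_i = 0.08×2.1484 + 0.18×1.7769 + 0.21×0.6104 + 0.29×0.3768 + 0.24×0.5136 = 0.8524
E(R_P) = R_f + β_P × MRP = 3.74% + 0.8524 × 8.57% = 11.05%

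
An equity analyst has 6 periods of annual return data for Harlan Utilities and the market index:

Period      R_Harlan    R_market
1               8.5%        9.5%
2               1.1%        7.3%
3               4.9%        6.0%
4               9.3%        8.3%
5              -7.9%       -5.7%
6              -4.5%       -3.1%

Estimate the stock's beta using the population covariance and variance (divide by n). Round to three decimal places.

Mean R_i = (8.5 + 1.1 + 4.9 + 9.3 − 7.9 − 4.5) / 6 = 1.9000%
Mean R_m = (9.5 + 7.3 + 6.0 + 8.3 − 5.7 − 3.1) / 6 = 3.7167%
Σ(R_i − R̄_i)(R_m − R̄_m) = 211.9800  ⇒  Cov = 211.9800 / 6 = 35.3300
Σ(R_m − R̄_m)² = 207.6483  ⇒  Var(R_m) = 207.6483 / 6 = 34.6081
β = Cov / Var(R_m) = 35.3300 / 34.6081 = 1.0209

1.021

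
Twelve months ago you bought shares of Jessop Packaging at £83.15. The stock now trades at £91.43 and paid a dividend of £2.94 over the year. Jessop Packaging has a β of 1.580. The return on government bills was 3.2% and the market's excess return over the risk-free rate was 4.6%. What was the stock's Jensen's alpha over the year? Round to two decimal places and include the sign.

Realised HPR = (P1 + D1 − P0) / P0 = (91.43 + 2.94 − 83.15) / 83.15 = 11.22 / 83.15 = 13.4937%
CAPM required = R_f + β·MRP = 3.2% + 1.580 × 4.6% = 10.4680%
α = realised − required = 13.4937% − 10.4680% = +3.03%

+3.03%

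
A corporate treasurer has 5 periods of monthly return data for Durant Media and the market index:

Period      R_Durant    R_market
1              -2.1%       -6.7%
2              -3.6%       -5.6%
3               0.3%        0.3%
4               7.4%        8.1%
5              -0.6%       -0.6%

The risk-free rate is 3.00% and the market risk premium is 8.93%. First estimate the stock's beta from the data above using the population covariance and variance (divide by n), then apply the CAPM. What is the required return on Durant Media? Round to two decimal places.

9.19%

Mean R_i = (-2.1 − 3.6 + 0.3 + 7.4 − 0.6) / 5 = 0.2800%
Mean R_m = (-6.7 − 5.6 + 0.3 + 8.1 − 0.6) / 5 = -0.9000%
Σ(R_i − R̄_i)(R_m − R̄_m) = 95.8800  ⇒  Cov = 95.8800 / 5 = 19.1760
Σ(R_m − R̄_m)² = 138.2600  ⇒  Var(R_m) = 138.2600 / 5 = 27.6520
β = Cov / Var(R_m) = 19.1760 / 27.6520 = 0.6935
E(R) = R_f + β × MRP = 3.00% + 0.6935 × 8.93% = 9.19%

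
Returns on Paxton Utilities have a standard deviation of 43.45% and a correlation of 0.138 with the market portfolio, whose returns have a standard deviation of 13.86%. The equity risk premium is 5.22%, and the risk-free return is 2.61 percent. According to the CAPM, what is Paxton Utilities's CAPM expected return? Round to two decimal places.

4.87%

β = ρ × σ_i / σ_m = 0.138 × 43.45% / 13.86% = 0.4326
E(R) = 2.61% + 0.4326 × 5.22% = 4.87%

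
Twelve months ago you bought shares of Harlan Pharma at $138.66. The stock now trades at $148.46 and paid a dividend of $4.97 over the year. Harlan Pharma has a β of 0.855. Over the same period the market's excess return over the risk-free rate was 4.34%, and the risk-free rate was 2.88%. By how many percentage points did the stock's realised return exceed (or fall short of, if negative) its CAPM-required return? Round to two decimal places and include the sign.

Realised HPR = (P1 + D1 − P0) / P0 = (148.46 + 4.97 − 138.66) / 138.66 = 14.77 / 138.66 = 10.6520%
CAPM required = R_f + β·MRP = 2.88% + 0.855 × 4.34% = 6.59070%
α = realised − required = 10.6520% − 6.59070% = +4.06%

+4.06%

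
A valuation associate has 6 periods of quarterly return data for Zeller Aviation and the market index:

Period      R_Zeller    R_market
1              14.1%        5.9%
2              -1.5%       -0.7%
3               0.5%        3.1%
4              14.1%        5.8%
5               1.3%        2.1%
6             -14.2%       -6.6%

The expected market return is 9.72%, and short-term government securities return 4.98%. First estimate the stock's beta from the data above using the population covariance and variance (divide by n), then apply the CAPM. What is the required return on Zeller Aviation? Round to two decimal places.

15.26%

Mean R_i = (14.1 − 1.5 + 0.5 + 14.1 + 1.3 − 14.2) / 6 = 2.3833%
Mean R_m = (5.9 − 0.7 + 3.1 + 5.8 + 2.1 − 6.6) / 6 = 1.6000%
Σ(R_i − R̄_i)(R_m − R̄_m) = 241.1400  ⇒  Cov = 241.1400 / 6 = 40.1900
Σ(R_m − R̄_m)² = 111.1600  ⇒  Var(R_m) = 111.1600 / 6 = 18.5267
β = Cov / Var(R_m) = 40.1900 / 18.5267 = 2.1693
MRP = 9.72% − 4.98% = 4.74%
E(R) = R_f + β × MRP = 4.98% + 2.1693 × 4.74% = 15.26%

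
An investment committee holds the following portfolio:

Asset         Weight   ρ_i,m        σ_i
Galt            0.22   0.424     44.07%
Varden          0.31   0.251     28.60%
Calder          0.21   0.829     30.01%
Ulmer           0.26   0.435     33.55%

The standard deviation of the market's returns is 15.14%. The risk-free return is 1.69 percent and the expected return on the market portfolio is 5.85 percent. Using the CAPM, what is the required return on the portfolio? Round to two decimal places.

5.91%

β_Galt = 0.424 × 44.07% / 15.14% = 1.2342
β_Varden = 0.251 × 28.60% / 15.14% = 0.4741
β_Calder = 0.829 × 30.01% / 15.14% = 1.6432
β_Ulmer = 0.435 × 33.55% / 15.14% = 0.9640
β_P = Σ w_i β_i = 0.22×1.2342 + 0.31×0.4741 + 0.21×1.6432 + 0.26×0.9640 = 1.0142
MRP = 5.85% − 1.69% = 4.16%
E(R_P) = R_f + β_P × MRP = 1.69% + 1.0142 × 4.16% = 5.91%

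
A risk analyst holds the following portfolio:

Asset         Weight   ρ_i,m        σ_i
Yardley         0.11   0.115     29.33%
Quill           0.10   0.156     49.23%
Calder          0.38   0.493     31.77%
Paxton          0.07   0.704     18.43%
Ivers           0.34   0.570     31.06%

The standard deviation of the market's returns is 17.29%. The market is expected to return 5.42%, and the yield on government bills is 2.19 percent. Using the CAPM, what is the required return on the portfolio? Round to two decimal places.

β_Yardley = 0.115 × 29.33% / 17.29% = 0.1951
β_Quill = 0.156 × 49.23% / 17.29% = 0.4442
β_Calder = 0.493 × 31.77% / 17.29% = 0.9059
β_Paxton = 0.704 × 18.43% / 17.29% = 0.7504
β_Ivers = 0.570 × 31.06% / 17.29% = 1.0240
β_P = Σ w_i β_i = 0.11×0.1951 + 0.10×0.4442 + 0.38×0.9059 + 0.07×0.7504 + 0.34×1.0240 = 0.8108
MRP = 5.42% − 2.19% = 3.23%
E(R_P) = R_f + β_P × MRP = 2.19% + 0.8108 × 3.23% = 4.81%

4.81%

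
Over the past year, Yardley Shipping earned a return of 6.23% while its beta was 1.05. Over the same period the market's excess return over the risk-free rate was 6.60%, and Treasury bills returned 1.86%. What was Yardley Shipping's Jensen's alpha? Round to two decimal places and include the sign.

-2.56%

CAPM benchmark = R_f + β(R_m − R_f) = 1.86% + 1.05 × 6.60% = 8.7900%
α = actual − benchmark = 6.23% − 8.7900% = -2.56%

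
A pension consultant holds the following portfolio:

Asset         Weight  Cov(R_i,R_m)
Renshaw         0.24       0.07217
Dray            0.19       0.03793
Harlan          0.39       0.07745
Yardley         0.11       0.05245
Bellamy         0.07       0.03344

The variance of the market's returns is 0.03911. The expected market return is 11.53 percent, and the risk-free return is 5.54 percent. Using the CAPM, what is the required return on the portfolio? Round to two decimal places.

β_Renshaw = 0.07217 / 0.03911 = 1.8453
β_Dray = 0.03793 / 0.03911 = 0.9698
β_Harlan = 0.07745 / 0.03911 = 1.9803
β_Yardley = 0.05245 / 0.03911 = 1.3411
β_Bellamy = 0.03344 / 0.03911 = 0.8550
β_P = Σ w_i β_i = 0.24×1.8453 + 0.19×0.9698 + 0.39×1.9803 + 0.11×1.3411 + 0.07×0.8550 = 1.6068
MRP = 11.53% − 5.54% = 5.99%
E(R_P) = R_f + β_P × MRP = 5.54% + 1.6068 × 5.99% = 15.16%

15.16%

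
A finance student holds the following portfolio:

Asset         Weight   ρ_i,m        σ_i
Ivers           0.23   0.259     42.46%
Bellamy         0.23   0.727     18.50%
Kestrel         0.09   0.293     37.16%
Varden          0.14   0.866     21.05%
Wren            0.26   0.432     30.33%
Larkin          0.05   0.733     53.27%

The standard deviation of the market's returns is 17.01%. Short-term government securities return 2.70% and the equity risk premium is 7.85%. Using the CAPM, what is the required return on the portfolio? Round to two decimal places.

β_Ivers = 0.259 × 42.46% / 17.01% = 0.6465
β_Bellamy = 0.727 × 18.50% / 17.01% = 0.7907
β_Kestrel = 0.293 × 37.16% / 17.01% = 0.6401
β_Varden = 0.866 × 21.05% / 17.01% = 1.0717
β_Wren = 0.432 × 30.33% / 17.01% = 0.7703
β_Larkin = 0.733 × 53.27% / 17.01% = 2.2955
β_P = Σ w_i β_i = 0.23×0.6465 + 0.23×0.7907 + 0.09×0.6401 + 0.14×1.0717 + 0.26×0.7703 + 0.05×2.2955 = 0.8533
E(R_P) = R_f + β_P × MRP = 2.70% + 0.8533 × 7.85% = 9.40%

9.40%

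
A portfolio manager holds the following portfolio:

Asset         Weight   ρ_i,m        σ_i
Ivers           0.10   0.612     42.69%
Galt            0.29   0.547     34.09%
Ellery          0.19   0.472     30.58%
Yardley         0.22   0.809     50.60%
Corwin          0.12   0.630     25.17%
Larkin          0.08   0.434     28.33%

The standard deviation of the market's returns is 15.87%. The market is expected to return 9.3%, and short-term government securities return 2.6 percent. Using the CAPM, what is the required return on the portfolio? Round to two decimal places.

β_Ivers = 0.612 × 42.69% / 15.87% = 1.6463
β_Galt = 0.547 × 34.09% / 15.87% = 1.1750
β_Ellery = 0.472 × 30.58% / 15.87% = 0.9095
β_Yardley = 0.809 × 50.60% / 15.87% = 2.5794
β_Corwin = 0.630 × 25.17% / 15.87% = 0.9992
β_Larkin = 0.434 × 28.33% / 15.87% = 0.7747
β_P = Σ w_i β_i = 0.10×1.6463 + 0.29×1.1750 + 0.19×0.9095 + 0.22×2.5794 + 0.12×0.9992 + 0.08×0.7747 = 1.4275
MRP = 9.3% − 2.6% = 6.70%
E(R_P) = R_f + β_P × MRP = 2.6% + 1.4275 × 6.7% = 12.16%

12.16%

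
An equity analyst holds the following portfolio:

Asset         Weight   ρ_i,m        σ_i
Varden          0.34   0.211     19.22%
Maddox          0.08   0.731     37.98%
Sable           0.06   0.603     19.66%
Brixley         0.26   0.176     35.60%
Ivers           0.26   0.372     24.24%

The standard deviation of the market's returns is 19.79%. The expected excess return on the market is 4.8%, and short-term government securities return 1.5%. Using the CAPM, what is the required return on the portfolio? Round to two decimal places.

3.51%

β_Varden = 0.211 × 19.22% / 19.79% = 0.2049
β_Maddox = 0.731 × 37.98% / 19.79% = 1.4029
β_Sable = 0.603 × 19.66% / 19.79% = 0.5990
β_Brixley = 0.176 × 35.60% / 19.79% = 0.3166
β_Ivers = 0.372 × 24.24% / 19.79% = 0.4556
β_P = Σ w_i β_i = 0.34×0.2049 + 0.08×1.4029 + 0.06×0.5990 + 0.26×0.3166 + 0.26×0.4556 = 0.4186
E(R_P) = R_f + β_P × MRP = 1.5% + 0.4186 × 4.8% = 3.51%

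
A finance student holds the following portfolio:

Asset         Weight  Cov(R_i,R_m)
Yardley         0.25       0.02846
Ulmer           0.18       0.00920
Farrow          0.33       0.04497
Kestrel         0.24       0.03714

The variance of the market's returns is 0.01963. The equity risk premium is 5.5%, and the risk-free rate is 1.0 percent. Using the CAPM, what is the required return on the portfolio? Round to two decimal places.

β_Yardley = 0.02846 / 0.01963 = 1.4498
β_Ulmer = 0.00920 / 0.01963 = 0.4687
β_Farrow = 0.04497 / 0.01963 = 2.2909
β_Kestrel = 0.03714 / 0.01963 = 1.8920
β_P = Σ w_i β_i = 0.25×1.4498 + 0.18×0.4687 + 0.33×2.2909 + 0.24×1.8920 = 1.6569
E(R_P) = R_f + β_P × MRP = 1.0% + 1.6569 × 5.5% = 10.11%

10.11%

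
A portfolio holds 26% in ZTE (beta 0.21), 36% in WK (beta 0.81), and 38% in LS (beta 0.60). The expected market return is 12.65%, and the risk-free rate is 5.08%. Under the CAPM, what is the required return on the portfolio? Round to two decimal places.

9.43%

β_P = Σ w_i β_i = 0.26×0.21 + 0.36×0.81 + 0.38×0.60 = 0.5742
MRP = 12.65% − 5.08% = 7.57%
E(R_P) = R_f + β_P × MRP = 5.08% + 0.5742 × 7.57% = 9.43%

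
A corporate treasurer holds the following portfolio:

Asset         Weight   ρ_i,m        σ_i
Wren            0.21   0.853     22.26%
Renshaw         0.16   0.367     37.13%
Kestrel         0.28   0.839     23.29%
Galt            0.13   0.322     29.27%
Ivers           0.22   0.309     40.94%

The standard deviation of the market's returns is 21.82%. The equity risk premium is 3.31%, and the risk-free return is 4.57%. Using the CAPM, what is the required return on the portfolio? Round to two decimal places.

β_Wren = 0.853 × 22.26% / 21.82% = 0.8702
β_Renshaw = 0.367 × 37.13% / 21.82% = 0.6245
β_Kestrel = 0.839 × 23.29% / 21.82% = 0.8955
β_Galt = 0.322 × 29.27% / 21.82% = 0.4319
β_Ivers = 0.309 × 40.94% / 21.82% = 0.5798
β_P = Σ w_i β_i = 0.21×0.8702 + 0.16×0.6245 + 0.28×0.8955 + 0.13×0.4319 + 0.22×0.5798 = 0.7171
E(R_P) = R_f + β_P × MRP = 4.57% + 0.7171 × 3.31% = 6.94%

6.94%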